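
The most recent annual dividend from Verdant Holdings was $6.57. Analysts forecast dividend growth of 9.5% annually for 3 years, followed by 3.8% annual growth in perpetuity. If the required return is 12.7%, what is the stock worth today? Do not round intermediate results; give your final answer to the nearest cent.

D_1 = 7.19415
D_2 = 7.87759
D_3 = 8.62597
Terminal value at year 3: TV = D_3×(1+g_2)/(r−g_2) = 8.95375/0.089 = 100.60396
P_0 = D_1/(1+r)^1 + D_2/(1+r)^2 + D_3/(1+r)^3 + TV/(1+r)^3
    = 6.38345 + 6.20220 + 6.02610 + 70.28187 = 88.89362

$88.89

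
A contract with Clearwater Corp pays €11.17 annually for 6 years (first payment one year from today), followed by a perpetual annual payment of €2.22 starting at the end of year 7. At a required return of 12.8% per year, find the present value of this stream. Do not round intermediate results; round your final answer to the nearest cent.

€53.32

PV of 6-year annuity: €11.17 × [1 − (1+0.128)^−6] / 0.128 = 44.90244
Perpetuity value at year 6: €2.22 / 0.128 = 17.34375
PV of perpetuity: 17.34375 / (1+0.128)^6 = 8.41954
Total PV = 44.90244 + 8.41954 = 53.32198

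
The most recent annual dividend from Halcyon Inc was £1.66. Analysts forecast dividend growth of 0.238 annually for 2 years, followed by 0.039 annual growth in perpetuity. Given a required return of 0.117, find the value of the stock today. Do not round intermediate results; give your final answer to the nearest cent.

D_1 = 2.05508
D_2 = 2.54419
Terminal value at year 2: TV = D_2×(1+g_2)/(r−g_2) = 2.64341/0.078 = 33.88990
P_0 = D_1/(1+r)^1 + D_2/(1+r)^2 + TV/(1+r)^2
    = 1.83982 + 2.03912 + 27.16214 = 31.04108

£31.04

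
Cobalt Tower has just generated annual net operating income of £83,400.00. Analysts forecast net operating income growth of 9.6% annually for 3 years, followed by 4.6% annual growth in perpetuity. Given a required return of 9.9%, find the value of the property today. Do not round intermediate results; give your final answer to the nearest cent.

D_1 = 91406.40000
D_2 = 100181.41440
D_3 = 109798.83018
Terminal value at year 3: TV = D_3×(1+g_2)/(r−g_2) = 114849.57637/0.053 = 2166973.13907
P_0 = D_1/(1+r)^1 + D_2/(1+r)^2 + D_3/(1+r)^3 + TV/(1+r)^3
    = 83172.33849 + 82945.29844 + 82718.87815 + 1632527.29334 = 1881363.80842

£1881363.81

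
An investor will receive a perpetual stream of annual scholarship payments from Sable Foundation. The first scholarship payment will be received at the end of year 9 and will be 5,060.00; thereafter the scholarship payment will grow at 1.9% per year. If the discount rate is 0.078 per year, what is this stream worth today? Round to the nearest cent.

Value at end of year 8: C₁ / (r − g) = 5,060.00 / (0.078 − 0.019) = 85,762.7119
Discount to today: PV = 85,762.7119 / (1 + 0.078)^8 = 85,762.7119 / 1.823686 = 47,027.12

47027.12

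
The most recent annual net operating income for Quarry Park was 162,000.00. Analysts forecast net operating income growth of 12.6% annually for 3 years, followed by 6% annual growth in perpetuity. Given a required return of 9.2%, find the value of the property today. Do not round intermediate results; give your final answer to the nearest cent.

D_1 = 182412.00000
D_2 = 205395.91200
D_3 = 231275.79691
Terminal value at year 3: TV = D_3×(1+g_2)/(r−g_2) = 245152.34473/0.032 = 7661010.77271
P_0 = D_1/(1+r)^1 + D_2/(1+r)^2 + D_3/(1+r)^3 + TV/(1+r)^3
    = 167043.95604 + 172244.95834 + 177607.89660 + 5883261.57493 = 6400158.38591

6400158.39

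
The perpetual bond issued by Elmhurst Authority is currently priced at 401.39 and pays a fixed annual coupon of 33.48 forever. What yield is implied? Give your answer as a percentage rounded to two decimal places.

P = C/r ⇒ r = C/P = 33.48/401.39 = 0.083410

8.34%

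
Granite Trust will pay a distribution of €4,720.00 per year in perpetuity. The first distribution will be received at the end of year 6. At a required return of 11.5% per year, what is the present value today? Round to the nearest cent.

Value at end of year 5: C / r = €4,720.00 / 0.115 = €41,043.4783
Discount to today: PV = €41,043.4783 / (1 + 0.115)^5 = €41,043.4783 / 1.723353 = €23,816.05

€23816.05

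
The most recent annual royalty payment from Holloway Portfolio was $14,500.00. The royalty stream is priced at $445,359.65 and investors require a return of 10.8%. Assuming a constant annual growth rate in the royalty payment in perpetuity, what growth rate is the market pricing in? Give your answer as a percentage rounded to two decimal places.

P = D₀(1+g)/(r−g) ⇒ P(r−g) = D₀(1+g) ⇒ g(P+D₀) = P·r − D₀
g = (P·r − D₀)/(P + D₀) = ($445,359.65×0.108 − $14,500.00) / ($445,359.65 + $14,500.00) = 0.073063

7.31%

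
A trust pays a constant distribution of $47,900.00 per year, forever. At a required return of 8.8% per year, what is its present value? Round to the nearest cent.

Level perpetuity: PV = C / r = $47,900.00 / 0.088 = $544,318.18

$544318.18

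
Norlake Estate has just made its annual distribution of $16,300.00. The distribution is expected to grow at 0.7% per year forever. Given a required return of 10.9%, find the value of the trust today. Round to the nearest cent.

D₁ = D₀ × (1 + g) = $16,300.00 × 1.007 = $16,414.1000
Growing perpetuity: P = D₁ / (r − g) = $16,414.1000 / (0.109 − 0.007) = $160,922.55

$160922.55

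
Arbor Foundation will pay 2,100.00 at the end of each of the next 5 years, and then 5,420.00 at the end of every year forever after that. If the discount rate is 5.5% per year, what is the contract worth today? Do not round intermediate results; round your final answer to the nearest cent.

PV of 5-year annuity: 2,100.00 × [1 − (1+0.055)^−5] / 0.055 = 8967.59740
Perpetuity value at year 5: 5,420.00 / 0.055 = 98545.45455
PV of perpetuity: 98545.45455 / (1+0.055)^5 = 75400.51269
Total PV = 8967.59740 + 75400.51269 = 84368.11009

84368.11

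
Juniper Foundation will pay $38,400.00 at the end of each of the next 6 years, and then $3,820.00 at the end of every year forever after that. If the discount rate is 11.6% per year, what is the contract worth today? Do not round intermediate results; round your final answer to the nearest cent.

PV of 6-year annuity: $38,400.00 × [1 − (1+0.116)^−6] / 0.116 = 159682.92083
Perpetuity value at year 6: $3,820.00 / 0.116 = 32931.03448
PV of perpetuity: 32931.03448 / (1+0.116)^6 = 17045.91059
Total PV = 159682.92083 + 17045.91059 = 176728.83142

$176728.83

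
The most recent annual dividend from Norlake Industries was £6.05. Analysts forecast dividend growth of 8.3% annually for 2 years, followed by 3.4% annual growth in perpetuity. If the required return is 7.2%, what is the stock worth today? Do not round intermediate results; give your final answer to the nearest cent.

£180.31

D_1 = 6.55215
D_2 = 7.09598
Terminal value at year 2: TV = D_2×(1+g_2)/(r−g_2) = 7.33724/0.038 = 193.08531
P_0 = D_1/(1+r)^1 + D_2/(1+r)^2 + TV/(1+r)^2
    = 6.11208 + 6.17480 + 168.01949 = 180.30637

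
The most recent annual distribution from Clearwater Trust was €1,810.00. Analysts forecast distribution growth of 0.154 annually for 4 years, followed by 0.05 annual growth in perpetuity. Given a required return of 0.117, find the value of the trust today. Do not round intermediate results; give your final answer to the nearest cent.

D_1 = 2088.74000
D_2 = 2410.40596
D_3 = 2781.60848
D_4 = 3209.97618
Terminal value at year 4: TV = D_4×(1+g_2)/(r−g_2) = 3370.47499/0.067 = 50305.59690
P_0 = D_1/(1+r)^1 + D_2/(1+r)^2 + D_3/(1+r)^3 + D_4/(1+r)^4 + TV/(1+r)^4
    = 1869.95524 + 1931.89646 + 1995.88945 + 2062.00217 + 32314.95936 = 40174.70267

€40174.70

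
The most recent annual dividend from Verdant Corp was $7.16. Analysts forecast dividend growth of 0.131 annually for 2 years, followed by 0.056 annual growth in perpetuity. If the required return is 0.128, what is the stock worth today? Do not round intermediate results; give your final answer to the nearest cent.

D_1 = 8.09796
D_2 = 9.15879
Terminal value at year 2: TV = D_2×(1+g_2)/(r−g_2) = 9.67169/0.072 = 134.32896
P_0 = D_1/(1+r)^1 + D_2/(1+r)^2 + TV/(1+r)^2
    = 7.17904 + 7.19814 + 105.57266 = 119.94984

$119.95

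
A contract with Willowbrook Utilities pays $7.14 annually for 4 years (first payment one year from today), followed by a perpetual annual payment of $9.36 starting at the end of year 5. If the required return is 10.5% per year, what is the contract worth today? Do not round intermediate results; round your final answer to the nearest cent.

PV of 4-year annuity: $7.14 × [1 − (1+0.105)^−4] / 0.105 = 22.39003
Perpetuity value at year 4: $9.36 / 0.105 = 89.14286
PV of perpetuity: 89.14286 / (1+0.105)^4 = 59.79122
Total PV = 22.39003 + 59.79122 = 82.18125

$82.18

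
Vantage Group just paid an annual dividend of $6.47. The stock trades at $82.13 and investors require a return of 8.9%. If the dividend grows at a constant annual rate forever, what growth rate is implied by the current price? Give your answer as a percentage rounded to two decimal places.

P = D₀(1+g)/(r−g) ⇒ P(r−g) = D₀(1+g) ⇒ g(P+D₀) = P·r − D₀
g = (P·r − D₀)/(P + D₀) = ($82.13×0.089 − $6.47) / ($82.13 + $6.47) = 0.009476

0.95%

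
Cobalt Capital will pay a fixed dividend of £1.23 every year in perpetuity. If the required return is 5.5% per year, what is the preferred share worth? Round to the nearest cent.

Level perpetuity: PV = C / r = £1.23 / 0.055 = £22.36

£22.36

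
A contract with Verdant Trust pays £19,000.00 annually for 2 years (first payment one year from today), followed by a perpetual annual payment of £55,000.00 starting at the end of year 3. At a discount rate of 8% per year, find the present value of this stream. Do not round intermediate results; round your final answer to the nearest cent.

PV of 2-year annuity: £19,000.00 × [1 − (1+0.08)^−2] / 0.08 = 33882.03018
Perpetuity value at year 2: £55,000.00 / 0.08 = 687500.00000
PV of perpetuity: 687500.00000 / (1+0.08)^2 = 589420.43896
Total PV = 33882.03018 + 589420.43896 = 623302.46914

£623302.47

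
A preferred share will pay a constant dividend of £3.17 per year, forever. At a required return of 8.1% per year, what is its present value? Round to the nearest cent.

£39.14

Level perpetuity: PV = C / r = £3.17 / 0.081 = £39.14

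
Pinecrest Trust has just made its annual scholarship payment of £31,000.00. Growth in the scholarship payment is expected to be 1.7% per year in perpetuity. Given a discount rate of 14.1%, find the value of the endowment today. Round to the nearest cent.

£254250.00

D₁ = D₀ × (1 + g) = £31,000.00 × 1.017 = £31,527.0000
Growing perpetuity: P = D₁ / (r − g) = £31,527.0000 / (0.141 − 0.017) = £254,250.00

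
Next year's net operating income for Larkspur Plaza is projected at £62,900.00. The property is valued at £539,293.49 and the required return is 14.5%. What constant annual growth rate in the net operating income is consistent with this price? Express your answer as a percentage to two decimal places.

P = D₁/(r−g) ⇒ g = r − D₁/P = 0.145 − £62,900.00/£539,293.49 = 0.028366

2.84%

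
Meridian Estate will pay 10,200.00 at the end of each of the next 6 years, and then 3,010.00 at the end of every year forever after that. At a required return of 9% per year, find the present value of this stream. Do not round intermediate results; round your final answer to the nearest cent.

PV of 6-year annuity: 10,200.00 × [1 − (1+0.09)^−6] / 0.09 = 45756.36962
Perpetuity value at year 6: 3,010.00 / 0.09 = 33444.44444
PV of perpetuity: 33444.44444 / (1+0.09)^6 = 19941.82949
Total PV = 45756.36962 + 19941.82949 = 65698.19911

65698.20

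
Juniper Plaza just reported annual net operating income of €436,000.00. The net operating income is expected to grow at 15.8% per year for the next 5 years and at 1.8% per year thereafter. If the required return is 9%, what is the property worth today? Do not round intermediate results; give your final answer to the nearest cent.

D_1 = 504888.00000
D_2 = 584660.30400
D_3 = 677036.63203
D_4 = 784008.41989
D_5 = 907881.75024
Terminal value at year 5: TV = D_5×(1+g_2)/(r−g_2) = 924223.62174/0.072 = 12836439.19084
P_0 = D_1/(1+r)^1 + D_2/(1+r)^2 + D_3/(1+r)^3 + D_4/(1+r)^4 + D_5/(1+r)^5 + TV/(1+r)^5
    = 463200.00000 + 492096.88073 + 522796.50265 + 555411.33034 + 590060.84453 + 8342804.71844 = 10966370.27669

€10966370.28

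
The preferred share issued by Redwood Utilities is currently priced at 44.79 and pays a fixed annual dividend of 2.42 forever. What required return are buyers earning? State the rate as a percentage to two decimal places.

5.40%

P = C/r ⇒ r = C/P = 2.42/44.79 = 0.054030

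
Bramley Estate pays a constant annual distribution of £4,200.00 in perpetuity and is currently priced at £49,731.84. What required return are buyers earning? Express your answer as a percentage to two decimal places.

P = C/r ⇒ r = C/P = £4,200.00/£49,731.84 = 0.084453

8.45%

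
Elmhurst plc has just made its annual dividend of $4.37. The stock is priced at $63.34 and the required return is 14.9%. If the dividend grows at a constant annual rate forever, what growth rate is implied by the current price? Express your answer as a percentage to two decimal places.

7.48%

P = D₀(1+g)/(r−g) ⇒ P(r−g) = D₀(1+g) ⇒ g(P+D₀) = P·r − D₀
g = (P·r − D₀)/(P + D₀) = ($63.34×0.149 − $4.37) / ($63.34 + $4.37) = 0.074844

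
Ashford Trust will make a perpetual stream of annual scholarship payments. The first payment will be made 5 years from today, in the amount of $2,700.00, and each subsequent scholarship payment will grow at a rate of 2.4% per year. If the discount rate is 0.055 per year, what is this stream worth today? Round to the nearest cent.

Value at end of year 4: C₁ / (r − g) = $2,700.00 / (0.055 − 0.024) = $87,096.7742
Discount to today: PV = $87,096.7742 / (1 + 0.055)^4 = $87,096.7742 / 1.238825 = $70,305.97

$70305.97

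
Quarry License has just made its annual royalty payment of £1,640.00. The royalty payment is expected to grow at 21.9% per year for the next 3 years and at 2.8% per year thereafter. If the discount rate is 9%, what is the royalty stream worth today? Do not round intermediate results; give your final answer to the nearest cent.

D_1 = 1999.16000
D_2 = 2436.97604
D_3 = 2970.67379
Terminal value at year 3: TV = D_3×(1+g_2)/(r−g_2) = 3053.85266/0.062 = 49255.68805
P_0 = D_1/(1+r)^1 + D_2/(1+r)^2 + D_3/(1+r)^3 + TV/(1+r)^3
    = 1834.09174 + 2051.15398 + 2293.90523 + 38034.42861 = 44213.57956

£44213.58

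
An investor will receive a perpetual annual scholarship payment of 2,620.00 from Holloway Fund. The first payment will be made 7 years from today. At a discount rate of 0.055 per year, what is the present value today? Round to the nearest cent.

Value at end of year 6: C / r = 2,620.00 / 0.055 = 47,636.3636
Discount to today: PV = 47,636.3636 / (1 + 0.055)^6 = 47,636.3636 / 1.378843 = 34,548.07

34548.07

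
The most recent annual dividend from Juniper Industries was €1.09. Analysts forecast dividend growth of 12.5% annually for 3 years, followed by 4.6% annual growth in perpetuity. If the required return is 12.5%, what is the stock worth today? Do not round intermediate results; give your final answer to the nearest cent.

€17.70

D_1 = 1.22625
D_2 = 1.37953
D_3 = 1.55197
Terminal value at year 3: TV = D_3×(1+g_2)/(r−g_2) = 1.62336/0.079 = 20.54890
P_0 = D_1/(1+r)^1 + D_2/(1+r)^2 + D_3/(1+r)^3 + TV/(1+r)^3
    = 1.09000 + 1.09000 + 1.09000 + 14.43215 = 17.70215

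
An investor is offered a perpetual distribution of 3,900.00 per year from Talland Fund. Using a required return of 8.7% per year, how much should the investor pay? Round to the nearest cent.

44827.59

Level perpetuity: PV = C / r = 3,900.00 / 0.087 = 44,827.59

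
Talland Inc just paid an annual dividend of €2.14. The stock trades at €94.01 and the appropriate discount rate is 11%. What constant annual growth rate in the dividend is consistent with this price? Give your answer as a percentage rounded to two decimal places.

P = D₀(1+g)/(r−g) ⇒ P(r−g) = D₀(1+g) ⇒ g(P+D₀) = P·r − D₀
g = (P·r − D₀)/(P + D₀) = (€94.01×0.11 − €2.14) / (€94.01 + €2.14) = 0.085295

8.53%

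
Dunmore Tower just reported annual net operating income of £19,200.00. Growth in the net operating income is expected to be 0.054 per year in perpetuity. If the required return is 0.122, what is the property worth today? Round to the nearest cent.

£297600.00

D₁ = D₀ × (1 + g) = £19,200.00 × 1.054 = £20,236.8000
Growing perpetuity: P = D₁ / (r − g) = £20,236.8000 / (0.122 − 0.054) = £297,600.00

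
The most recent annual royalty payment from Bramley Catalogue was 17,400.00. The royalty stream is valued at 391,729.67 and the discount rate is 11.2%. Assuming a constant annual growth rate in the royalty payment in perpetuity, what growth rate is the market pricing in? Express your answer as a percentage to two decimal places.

6.47%

P = D₀(1+g)/(r−g) ⇒ P(r−g) = D₀(1+g) ⇒ g(P+D₀) = P·r − D₀
g = (P·r − D₀)/(P + D₀) = (391,729.67×0.112 − 17,400.00) / (391,729.67 + 17,400.00) = 0.064707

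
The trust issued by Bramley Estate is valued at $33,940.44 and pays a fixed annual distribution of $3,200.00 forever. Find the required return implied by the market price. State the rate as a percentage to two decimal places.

9.43%

P = C/r ⇒ r = C/P = $3,200.00/$33,940.44 = 0.094283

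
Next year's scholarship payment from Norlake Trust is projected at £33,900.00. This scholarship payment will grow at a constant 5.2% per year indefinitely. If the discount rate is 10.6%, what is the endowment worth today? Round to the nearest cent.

£627777.78

Growing perpetuity: P = D₁ / (r − g) = £33,900.0000 / (0.106 − 0.052) = £627,777.78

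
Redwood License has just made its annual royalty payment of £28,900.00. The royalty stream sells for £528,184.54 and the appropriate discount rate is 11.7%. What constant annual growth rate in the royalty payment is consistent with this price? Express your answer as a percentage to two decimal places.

P = D₀(1+g)/(r−g) ⇒ P(r−g) = D₀(1+g) ⇒ g(P+D₀) = P·r − D₀
g = (P·r − D₀)/(P + D₀) = (£528,184.54×0.117 − £28,900.00) / (£528,184.54 + £28,900.00) = 0.059053

5.91%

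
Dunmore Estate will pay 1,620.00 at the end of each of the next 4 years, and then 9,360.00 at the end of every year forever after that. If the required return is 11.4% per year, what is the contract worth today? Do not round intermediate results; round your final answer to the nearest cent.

58295.98

PV of 4-year annuity: 1,620.00 × [1 − (1+0.114)^−4] / 0.114 = 4983.33767
Perpetuity value at year 4: 9,360.00 / 0.114 = 82105.26316
PV of perpetuity: 82105.26316 / (1+0.114)^4 = 53312.64553
Total PV = 4983.33767 + 53312.64553 = 58295.98320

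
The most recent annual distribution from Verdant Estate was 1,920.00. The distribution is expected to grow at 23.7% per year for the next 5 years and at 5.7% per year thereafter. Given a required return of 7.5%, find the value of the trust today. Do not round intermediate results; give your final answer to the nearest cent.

D_1 = 2375.04000
D_2 = 2937.92448
D_3 = 3634.21258
D_4 = 4495.52096
D_5 = 5560.95943
Terminal value at year 5: TV = D_5×(1+g_2)/(r−g_2) = 5877.93412/0.018 = 326551.89554
P_0 = D_1/(1+r)^1 + D_2/(1+r)^2 + D_3/(1+r)^3 + D_4/(1+r)^4 + D_5/(1+r)^5 + TV/(1+r)^5
    = 2209.33953 + 2542.28186 + 2925.39783 + 3366.24848 + 3873.53430 + 227462.54175 = 242379.34375

242379.34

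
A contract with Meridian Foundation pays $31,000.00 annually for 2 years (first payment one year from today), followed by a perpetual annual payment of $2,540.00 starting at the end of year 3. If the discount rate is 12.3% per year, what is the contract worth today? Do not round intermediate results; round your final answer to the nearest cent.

PV of 2-year annuity: $31,000.00 × [1 − (1+0.123)^−2] / 0.123 = 52185.77957
Perpetuity value at year 2: $2,540.00 / 0.123 = 20650.40650
PV of perpetuity: 20650.40650 / (1+0.123)^2 = 16374.53940
Total PV = 52185.77957 + 16374.53940 = 68560.31897

$68560.32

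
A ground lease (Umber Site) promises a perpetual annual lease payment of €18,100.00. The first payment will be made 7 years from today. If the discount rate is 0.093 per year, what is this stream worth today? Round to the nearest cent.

€114149.67

Value at end of year 6: C / r = €18,100.00 / 0.093 = €194,623.6559
Discount to today: PV = €194,623.6559 / (1 + 0.093)^6 = €194,623.6559 / 1.704987 = €114,149.67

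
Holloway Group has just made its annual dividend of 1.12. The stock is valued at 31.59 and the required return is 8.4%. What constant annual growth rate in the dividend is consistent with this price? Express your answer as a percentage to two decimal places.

P = D₀(1+g)/(r−g) ⇒ P(r−g) = D₀(1+g) ⇒ g(P+D₀) = P·r − D₀
g = (P·r − D₀)/(P + D₀) = (31.59×0.084 − 1.12) / (31.59 + 1.12) = 0.046884

4.69%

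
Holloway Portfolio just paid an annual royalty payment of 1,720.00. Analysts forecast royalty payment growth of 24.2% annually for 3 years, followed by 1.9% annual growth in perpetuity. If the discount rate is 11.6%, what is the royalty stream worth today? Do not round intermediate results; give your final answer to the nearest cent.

D_1 = 2136.24000
D_2 = 2653.21008
D_3 = 3295.28692
Terminal value at year 3: TV = D_3×(1+g_2)/(r−g_2) = 3357.89737/0.097 = 34617.49867
P_0 = D_1/(1+r)^1 + D_2/(1+r)^2 + D_3/(1+r)^3 + TV/(1+r)^3
    = 1914.19355 + 2130.31217 + 2370.83129 + 24905.94934 = 31321.28635

31321.29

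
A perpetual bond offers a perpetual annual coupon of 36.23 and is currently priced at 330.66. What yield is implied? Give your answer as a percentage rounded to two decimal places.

P = C/r ⇒ r = C/P = 36.23/330.66 = 0.109569

10.96%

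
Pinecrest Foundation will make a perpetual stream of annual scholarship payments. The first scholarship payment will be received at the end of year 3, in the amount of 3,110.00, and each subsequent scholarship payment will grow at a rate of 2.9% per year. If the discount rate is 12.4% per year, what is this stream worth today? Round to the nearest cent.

Value at end of year 2: C₁ / (r − g) = 3,110.00 / (0.124 − 0.029) = 32,736.8421
Discount to today: PV = 32,736.8421 / (1 + 0.124)^2 = 32,736.8421 / 1.263376 = 25,912.19

25912.19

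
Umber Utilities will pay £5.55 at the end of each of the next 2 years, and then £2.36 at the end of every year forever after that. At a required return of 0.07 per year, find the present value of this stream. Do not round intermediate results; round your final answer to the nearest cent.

£39.48

PV of 2-year annuity: £5.55 × [1 − (1+0.07)^−2] / 0.07 = 10.03450
Perpetuity value at year 2: £2.36 / 0.07 = 33.71429
PV of perpetuity: 33.71429 / (1+0.07)^2 = 29.44736
Total PV = 10.03450 + 29.44736 = 39.48186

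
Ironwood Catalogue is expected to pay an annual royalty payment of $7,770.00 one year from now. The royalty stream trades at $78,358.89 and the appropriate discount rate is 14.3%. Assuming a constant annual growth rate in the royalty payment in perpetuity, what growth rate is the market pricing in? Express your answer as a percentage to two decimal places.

P = D₁/(r−g) ⇒ g = r − D₁/P = 0.143 − $7,770.00/$78,358.89 = 0.043841

4.38%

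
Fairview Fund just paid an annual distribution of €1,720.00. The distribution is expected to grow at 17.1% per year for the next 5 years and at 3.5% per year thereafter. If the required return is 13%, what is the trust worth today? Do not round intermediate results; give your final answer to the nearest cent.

€31976.94

D_1 = 2014.12000
D_2 = 2358.53452
D_3 = 2761.84392
D_4 = 3234.11923
D_5 = 3787.15362
Terminal value at year 5: TV = D_5×(1+g_2)/(r−g_2) = 3919.70400/0.095 = 41260.04210
P_0 = D_1/(1+r)^1 + D_2/(1+r)^2 + D_3/(1+r)^3 + D_4/(1+r)^4 + D_5/(1+r)^5 + TV/(1+r)^5
    = 1782.40708 + 1847.07849 + 1914.09638 + 1983.54589 + 2055.51526 + 22394.29781 = 31976.94091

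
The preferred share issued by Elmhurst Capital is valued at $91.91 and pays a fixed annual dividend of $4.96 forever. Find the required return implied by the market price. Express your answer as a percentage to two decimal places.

5.40%

P = C/r ⇒ r = C/P = $4.96/$91.91 = 0.053966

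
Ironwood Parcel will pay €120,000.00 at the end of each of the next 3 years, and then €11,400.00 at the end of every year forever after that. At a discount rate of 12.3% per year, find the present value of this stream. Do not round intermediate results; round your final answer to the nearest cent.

PV of 3-year annuity: €120,000.00 × [1 − (1+0.123)^−3] / 0.123 = 286740.40008
Perpetuity value at year 3: €11,400.00 / 0.123 = 92682.92683
PV of perpetuity: 92682.92683 / (1+0.123)^3 = 65442.58882
Total PV = 286740.40008 + 65442.58882 = 352182.98890

€352182.99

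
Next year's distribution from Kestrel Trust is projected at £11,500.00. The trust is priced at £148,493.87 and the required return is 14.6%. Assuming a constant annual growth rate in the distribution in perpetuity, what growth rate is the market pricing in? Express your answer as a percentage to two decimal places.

P = D₁/(r−g) ⇒ g = r − D₁/P = 0.146 − £11,500.00/£148,493.87 = 0.068556

6.86%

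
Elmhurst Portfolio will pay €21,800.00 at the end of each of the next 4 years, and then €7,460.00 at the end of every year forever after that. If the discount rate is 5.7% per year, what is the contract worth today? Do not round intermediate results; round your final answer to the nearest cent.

€180910.06

PV of 4-year annuity: €21,800.00 × [1 − (1+0.057)^−4] / 0.057 = 76061.12987
Perpetuity value at year 4: €7,460.00 / 0.057 = 130877.19298
PV of perpetuity: 130877.19298 / (1+0.057)^4 = 104848.93478
Total PV = 76061.12987 + 104848.93478 = 180910.06465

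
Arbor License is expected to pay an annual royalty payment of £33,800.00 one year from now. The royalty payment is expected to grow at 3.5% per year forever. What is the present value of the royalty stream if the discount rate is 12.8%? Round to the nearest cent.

Growing perpetuity: P = D₁ / (r − g) = £33,800.0000 / (0.128 − 0.035) = £363,440.86

£363440.86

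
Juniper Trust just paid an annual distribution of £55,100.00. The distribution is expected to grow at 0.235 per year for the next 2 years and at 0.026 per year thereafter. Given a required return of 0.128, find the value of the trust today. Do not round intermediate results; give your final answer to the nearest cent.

D_1 = 68048.50000
D_2 = 84039.89750
Terminal value at year 2: TV = D_2×(1+g_2)/(r−g_2) = 86224.93483/0.102 = 845342.49838
P_0 = D_1/(1+r)^1 + D_2/(1+r)^2 + TV/(1+r)^2
    = 60326.68440 + 66049.16244 + 664376.86923 = 790752.71607

£790752.72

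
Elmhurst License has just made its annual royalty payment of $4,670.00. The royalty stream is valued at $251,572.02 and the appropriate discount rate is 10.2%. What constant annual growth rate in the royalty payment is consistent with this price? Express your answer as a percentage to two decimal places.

P = D₀(1+g)/(r−g) ⇒ P(r−g) = D₀(1+g) ⇒ g(P+D₀) = P·r − D₀
g = (P·r − D₀)/(P + D₀) = ($251,572.02×0.102 − $4,670.00) / ($251,572.02 + $4,670.00) = 0.081916

8.19%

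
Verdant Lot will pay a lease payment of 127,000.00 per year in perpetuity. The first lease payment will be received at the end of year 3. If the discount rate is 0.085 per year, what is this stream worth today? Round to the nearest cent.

Value at end of year 2: C / r = 127,000.00 / 0.085 = 1,494,117.6471
Discount to today: PV = 1,494,117.6471 / (1 + 0.085)^2 = 1,494,117.6471 / 1.177225 = 1,269,186.13

1269186.13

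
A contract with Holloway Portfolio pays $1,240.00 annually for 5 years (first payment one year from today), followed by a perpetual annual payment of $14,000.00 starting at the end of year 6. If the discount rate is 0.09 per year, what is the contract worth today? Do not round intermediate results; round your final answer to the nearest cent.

$105923.61

PV of 5-year annuity: $1,240.00 × [1 − (1+0.09)^−5] / 0.09 = 4823.16757
Perpetuity value at year 5: $14,000.00 / 0.09 = 155555.55556
PV of perpetuity: 155555.55556 / (1+0.09)^5 = 101100.43787
Total PV = 4823.16757 + 101100.43787 = 105923.60544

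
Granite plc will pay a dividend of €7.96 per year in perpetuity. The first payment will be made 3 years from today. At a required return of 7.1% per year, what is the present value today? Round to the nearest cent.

Value at end of year 2: C / r = €7.96 / 0.071 = €112.1127
Discount to today: PV = €112.1127 / (1 + 0.071)^2 = €112.1127 / 1.147041 = €97.74

€97.74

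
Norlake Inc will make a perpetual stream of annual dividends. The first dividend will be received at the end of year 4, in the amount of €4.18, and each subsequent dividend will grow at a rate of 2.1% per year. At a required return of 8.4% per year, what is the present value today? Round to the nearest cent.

Value at end of year 3: C₁ / (r − g) = €4.18 / (0.084 − 0.021) = €66.3492
Discount to today: PV = €66.3492 / (1 + 0.084)^3 = €66.3492 / 1.273761 = €52.09

€52.09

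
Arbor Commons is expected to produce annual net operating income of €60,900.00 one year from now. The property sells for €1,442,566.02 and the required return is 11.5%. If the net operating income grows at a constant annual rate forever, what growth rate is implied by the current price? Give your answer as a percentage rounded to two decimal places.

7.28%

P = D₁/(r−g) ⇒ g = r − D₁/P = 0.115 − €60,900.00/€1,442,566.02 = 0.072784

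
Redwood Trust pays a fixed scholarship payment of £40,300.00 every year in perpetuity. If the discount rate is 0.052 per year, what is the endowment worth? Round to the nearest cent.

£775000.00

Level perpetuity: PV = C / r = £40,300.00 / 0.052 = £775,000.00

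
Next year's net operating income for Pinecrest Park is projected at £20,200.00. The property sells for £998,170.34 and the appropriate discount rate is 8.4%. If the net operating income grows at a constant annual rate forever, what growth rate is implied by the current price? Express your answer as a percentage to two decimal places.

6.38%

P = D₁/(r−g) ⇒ g = r − D₁/P = 0.084 − £20,200.00/£998,170.34 = 0.063763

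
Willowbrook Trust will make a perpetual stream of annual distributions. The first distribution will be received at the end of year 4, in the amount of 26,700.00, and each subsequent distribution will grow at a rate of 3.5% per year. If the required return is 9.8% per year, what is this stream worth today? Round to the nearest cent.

320157.51

Value at end of year 3: C₁ / (r − g) = 26,700.00 / (0.098 − 0.035) = 423,809.5238
Discount to today: PV = 423,809.5238 / (1 + 0.098)^3 = 423,809.5238 / 1.323753 = 320,157.51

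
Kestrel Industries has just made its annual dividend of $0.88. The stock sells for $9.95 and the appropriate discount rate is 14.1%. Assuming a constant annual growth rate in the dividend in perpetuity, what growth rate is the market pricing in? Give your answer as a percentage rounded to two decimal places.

P = D₀(1+g)/(r−g) ⇒ P(r−g) = D₀(1+g) ⇒ g(P+D₀) = P·r − D₀
g = (P·r − D₀)/(P + D₀) = ($9.95×0.141 − $0.88) / ($9.95 + $0.88) = 0.048287

4.83%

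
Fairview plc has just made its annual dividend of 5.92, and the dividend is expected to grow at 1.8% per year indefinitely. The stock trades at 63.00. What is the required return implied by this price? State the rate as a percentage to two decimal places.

D₁ = 5.92 × 1.018 = 6.0266
P = D₁/(r − g) ⇒ r = D₁/P + g = 6.0266/63.00 + 0.018 = 0.095660 + 0.018 = 0.113660

11.37%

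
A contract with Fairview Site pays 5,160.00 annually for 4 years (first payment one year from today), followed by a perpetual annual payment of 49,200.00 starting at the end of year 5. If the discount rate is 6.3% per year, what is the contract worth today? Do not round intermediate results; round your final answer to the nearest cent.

PV of 4-year annuity: 5,160.00 × [1 − (1+0.063)^−4] / 0.063 = 17757.79975
Perpetuity value at year 4: 49,200.00 / 0.063 = 780952.38095
PV of perpetuity: 780952.38095 / (1+0.063)^4 = 611633.82523
Total PV = 17757.79975 + 611633.82523 = 629391.62497

629391.62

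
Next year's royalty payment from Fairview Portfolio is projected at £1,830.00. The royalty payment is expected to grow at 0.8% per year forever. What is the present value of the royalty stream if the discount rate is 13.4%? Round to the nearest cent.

Growing perpetuity: P = D₁ / (r − g) = £1,830.0000 / (0.134 − 0.008) = £14,523.81

£14523.81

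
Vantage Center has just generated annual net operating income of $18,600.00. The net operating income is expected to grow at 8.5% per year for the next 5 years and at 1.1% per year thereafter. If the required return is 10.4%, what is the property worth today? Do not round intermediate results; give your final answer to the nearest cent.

$273696.36

D_1 = 20181.00000
D_2 = 21896.38500
D_3 = 23757.57772
D_4 = 25776.97183
D_5 = 27968.01444
Terminal value at year 5: TV = D_5×(1+g_2)/(r−g_2) = 28275.66260/0.093 = 304039.38275
P_0 = D_1/(1+r)^1 + D_2/(1+r)^2 + D_3/(1+r)^3 + D_4/(1+r)^4 + D_5/(1+r)^5 + TV/(1+r)^5
    = 18279.89130 + 17965.29173 + 17656.10645 + 17352.24230 + 17053.60770 + 185389.21914 = 273696.35862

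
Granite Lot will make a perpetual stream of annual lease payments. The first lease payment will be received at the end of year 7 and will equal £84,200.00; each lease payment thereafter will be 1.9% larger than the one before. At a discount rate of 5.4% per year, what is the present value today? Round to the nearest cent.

Value at end of year 6: C₁ / (r − g) = £84,200.00 / (0.054 − 0.019) = £2,405,714.2857
Discount to today: PV = £2,405,714.2857 / (1 + 0.054)^6 = £2,405,714.2857 / 1.371020 = £1,754,689.92

£1754689.92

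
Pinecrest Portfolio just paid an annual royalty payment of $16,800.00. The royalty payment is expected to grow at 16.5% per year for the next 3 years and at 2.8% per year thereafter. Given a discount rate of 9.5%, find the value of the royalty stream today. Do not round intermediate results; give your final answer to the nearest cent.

$367552.37

D_1 = 19572.00000
D_2 = 22801.38000
D_3 = 26563.60770
Terminal value at year 3: TV = D_3×(1+g_2)/(r−g_2) = 27307.38872/0.067 = 407572.96590
P_0 = D_1/(1+r)^1 + D_2/(1+r)^2 + D_3/(1+r)^3 + TV/(1+r)^3
    = 17873.97260 + 19016.60099 + 20232.27411 + 310429.51919 = 367552.36690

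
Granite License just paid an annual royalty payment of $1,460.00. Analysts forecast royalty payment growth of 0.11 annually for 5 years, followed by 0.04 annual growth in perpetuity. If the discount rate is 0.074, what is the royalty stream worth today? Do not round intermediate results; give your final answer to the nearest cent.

D_1 = 1620.60000
D_2 = 1798.86600
D_3 = 1996.74126
D_4 = 2216.38280
D_5 = 2460.18491
Terminal value at year 5: TV = D_5×(1+g_2)/(r−g_2) = 2558.59230/0.034 = 75252.71479
P_0 = D_1/(1+r)^1 + D_2/(1+r)^2 + D_3/(1+r)^3 + D_4/(1+r)^4 + D_5/(1+r)^5 + TV/(1+r)^5
    = 1508.93855 + 1559.51749 + 1611.79182 + 1665.81836 + 1721.65585 + 52662.41427 = 60730.13635

$60730.14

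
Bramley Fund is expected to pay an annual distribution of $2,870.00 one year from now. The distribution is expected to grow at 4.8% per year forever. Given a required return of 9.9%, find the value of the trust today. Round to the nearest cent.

Growing perpetuity: P = D₁ / (r − g) = $2,870.0000 / (0.099 − 0.048) = $56,274.51

$56274.51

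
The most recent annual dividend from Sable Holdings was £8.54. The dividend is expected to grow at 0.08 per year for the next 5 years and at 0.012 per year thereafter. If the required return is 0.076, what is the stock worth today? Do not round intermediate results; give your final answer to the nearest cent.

D_1 = 9.22320
D_2 = 9.96106
D_3 = 10.75794
D_4 = 11.61858
D_5 = 12.54806
Terminal value at year 5: TV = D_5×(1+g_2)/(r−g_2) = 12.69864/0.064 = 198.41623
P_0 = D_1/(1+r)^1 + D_2/(1+r)^2 + D_3/(1+r)^3 + D_4/(1+r)^4 + D_5/(1+r)^5 + TV/(1+r)^5
    = 8.57175 + 8.60361 + 8.63560 + 8.66770 + 8.69992 + 137.56750 = 180.74607

£180.75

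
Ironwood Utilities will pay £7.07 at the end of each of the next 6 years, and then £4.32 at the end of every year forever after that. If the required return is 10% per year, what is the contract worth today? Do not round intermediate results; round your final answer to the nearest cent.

PV of 6-year annuity: £7.07 × [1 − (1+0.1)^−6] / 0.1 = 30.79169
Perpetuity value at year 6: £4.32 / 0.1 = 43.20000
PV of perpetuity: 43.20000 / (1+0.1)^6 = 24.38527
Total PV = 30.79169 + 24.38527 = 55.17697

£55.18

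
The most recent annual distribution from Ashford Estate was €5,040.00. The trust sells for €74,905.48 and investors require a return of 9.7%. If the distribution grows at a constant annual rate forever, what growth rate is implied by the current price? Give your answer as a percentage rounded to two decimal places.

P = D₀(1+g)/(r−g) ⇒ P(r−g) = D₀(1+g) ⇒ g(P+D₀) = P·r − D₀
g = (P·r − D₀)/(P + D₀) = (€74,905.48×0.097 − €5,040.00) / (€74,905.48 + €5,040.00) = 0.027842

2.78%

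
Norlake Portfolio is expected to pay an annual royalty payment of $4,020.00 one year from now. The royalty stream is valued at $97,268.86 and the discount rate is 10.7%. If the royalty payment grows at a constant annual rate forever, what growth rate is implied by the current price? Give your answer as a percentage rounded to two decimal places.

6.57%

P = D₁/(r−g) ⇒ g = r − D₁/P = 0.107 − $4,020.00/$97,268.86 = 0.065671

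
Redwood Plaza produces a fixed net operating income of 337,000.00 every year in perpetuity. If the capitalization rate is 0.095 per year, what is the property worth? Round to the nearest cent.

Level perpetuity: PV = C / r = 337,000.00 / 0.095 = 3,547,368.42

3547368.42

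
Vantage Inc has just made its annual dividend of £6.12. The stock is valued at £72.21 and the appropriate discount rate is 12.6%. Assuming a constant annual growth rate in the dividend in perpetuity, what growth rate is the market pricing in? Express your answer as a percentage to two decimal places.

3.80%

P = D₀(1+g)/(r−g) ⇒ P(r−g) = D₀(1+g) ⇒ g(P+D₀) = P·r − D₀
g = (P·r − D₀)/(P + D₀) = (£72.21×0.126 − £6.12) / (£72.21 + £6.12) = 0.038025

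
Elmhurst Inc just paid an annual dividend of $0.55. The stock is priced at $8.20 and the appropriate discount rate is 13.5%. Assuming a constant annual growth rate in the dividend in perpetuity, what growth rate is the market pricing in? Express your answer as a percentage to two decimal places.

6.37%

P = D₀(1+g)/(r−g) ⇒ P(r−g) = D₀(1+g) ⇒ g(P+D₀) = P·r − D₀
g = (P·r − D₀)/(P + D₀) = ($8.20×0.135 − $0.55) / ($8.20 + $0.55) = 0.063657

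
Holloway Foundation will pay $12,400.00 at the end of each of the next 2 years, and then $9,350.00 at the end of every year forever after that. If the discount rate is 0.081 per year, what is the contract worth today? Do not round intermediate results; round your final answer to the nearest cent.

$120863.61

PV of 2-year annuity: $12,400.00 × [1 − (1+0.081)^−2] / 0.081 = 22082.20196
Perpetuity value at year 2: $9,350.00 / 0.081 = 115432.09877
PV of perpetuity: 115432.09877 / (1+0.081)^2 = 98781.40616
Total PV = 22082.20196 + 98781.40616 = 120863.60812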